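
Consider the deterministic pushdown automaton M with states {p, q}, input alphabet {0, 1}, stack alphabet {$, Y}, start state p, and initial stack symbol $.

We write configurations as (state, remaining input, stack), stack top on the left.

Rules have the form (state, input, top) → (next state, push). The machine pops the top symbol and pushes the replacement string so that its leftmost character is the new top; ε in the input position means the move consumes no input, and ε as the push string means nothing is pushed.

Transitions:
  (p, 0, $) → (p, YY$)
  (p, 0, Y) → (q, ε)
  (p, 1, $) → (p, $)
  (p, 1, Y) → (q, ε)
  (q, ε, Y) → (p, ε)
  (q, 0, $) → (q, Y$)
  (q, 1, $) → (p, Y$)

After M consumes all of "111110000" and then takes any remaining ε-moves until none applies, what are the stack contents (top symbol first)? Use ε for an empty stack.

(p, 111110000, $)
  read 1, top $: go to p, push $ → (p, 11110000, $)
  read 1, top $: go to p, push $ → (p, 1110000, $)
  read 1, top $: go to p, push $ → (p, 110000, $)
  read 1, top $: go to p, push $ → (p, 10000, $)
  read 1, top $: go to p, push $ → (p, 0000, $)
  read 0, top $: go to p, push YY$ → (p, 000, YY$)
  read 0, top Y: go to q, push ε → (q, 00, Y$)
  ε-move, top Y: go to p, push ε → (p, 00, $)
  read 0, top $: go to p, push YY$ → (p, 0, YY$)
  read 0, top Y: go to q, push ε → (q, ε, Y$)
  ε-move, top Y: go to p, push ε → (p, ε, $)
All input consumed in state p with stack $.

$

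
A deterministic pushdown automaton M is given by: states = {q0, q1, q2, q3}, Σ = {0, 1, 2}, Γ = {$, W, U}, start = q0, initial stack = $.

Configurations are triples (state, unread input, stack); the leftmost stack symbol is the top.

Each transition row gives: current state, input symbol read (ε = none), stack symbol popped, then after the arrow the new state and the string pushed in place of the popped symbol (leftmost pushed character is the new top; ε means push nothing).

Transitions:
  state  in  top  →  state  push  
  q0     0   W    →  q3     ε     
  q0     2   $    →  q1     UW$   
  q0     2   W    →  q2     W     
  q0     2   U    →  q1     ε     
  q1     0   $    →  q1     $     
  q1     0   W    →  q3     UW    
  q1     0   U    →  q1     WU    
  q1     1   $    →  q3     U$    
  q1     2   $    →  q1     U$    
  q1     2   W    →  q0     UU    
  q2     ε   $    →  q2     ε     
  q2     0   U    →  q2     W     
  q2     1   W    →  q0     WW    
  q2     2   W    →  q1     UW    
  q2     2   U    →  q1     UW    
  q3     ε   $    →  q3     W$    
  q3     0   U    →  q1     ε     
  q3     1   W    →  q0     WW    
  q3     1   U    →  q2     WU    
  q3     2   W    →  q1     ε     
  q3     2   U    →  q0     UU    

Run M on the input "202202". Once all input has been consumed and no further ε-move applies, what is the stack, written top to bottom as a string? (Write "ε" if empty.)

UUUUW$

(q0, 202202, $)
  read 2, top $: go to q1, push UW$ → (q1, 02202, UW$)
  read 0, top U: go to q1, push WU → (q1, 2202, WUW$)
  read 2, top W: go to q0, push UU → (q0, 202, UUUW$)
  read 2, top U: go to q1, push ε → (q1, 02, UUW$)
  read 0, top U: go to q1, push WU → (q1, 2, WUUW$)
  read 2, top W: go to q0, push UU → (q0, ε, UUUUW$)
All input consumed in state q0 with stack UUUUW$.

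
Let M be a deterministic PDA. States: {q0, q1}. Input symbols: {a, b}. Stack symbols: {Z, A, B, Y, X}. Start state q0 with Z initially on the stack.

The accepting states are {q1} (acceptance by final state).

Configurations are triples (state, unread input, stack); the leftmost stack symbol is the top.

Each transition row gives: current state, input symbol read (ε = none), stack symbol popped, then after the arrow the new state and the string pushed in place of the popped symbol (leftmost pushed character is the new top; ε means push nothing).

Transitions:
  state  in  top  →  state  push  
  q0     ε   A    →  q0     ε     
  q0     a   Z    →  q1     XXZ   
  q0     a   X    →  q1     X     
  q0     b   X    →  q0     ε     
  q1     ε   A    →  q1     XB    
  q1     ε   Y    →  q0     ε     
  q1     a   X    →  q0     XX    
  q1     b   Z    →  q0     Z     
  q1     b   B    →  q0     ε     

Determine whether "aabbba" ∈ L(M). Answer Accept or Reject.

Accept

(q0, aabbba, Z)
  read a, top Z: go to q1, push XXZ → (q1, abbba, XXZ)
  read a, top X: go to q0, push XX → (q0, bbba, XXXZ)
  read b, top X: go to q0, push ε → (q0, bba, XXZ)
  read b, top X: go to q0, push ε → (q0, ba, XZ)
  read b, top X: go to q0, push ε → (q0, a, Z)
  read a, top Z: go to q1, push XXZ → (q1, ε, XXZ)
All input consumed; state q1 ∈ F.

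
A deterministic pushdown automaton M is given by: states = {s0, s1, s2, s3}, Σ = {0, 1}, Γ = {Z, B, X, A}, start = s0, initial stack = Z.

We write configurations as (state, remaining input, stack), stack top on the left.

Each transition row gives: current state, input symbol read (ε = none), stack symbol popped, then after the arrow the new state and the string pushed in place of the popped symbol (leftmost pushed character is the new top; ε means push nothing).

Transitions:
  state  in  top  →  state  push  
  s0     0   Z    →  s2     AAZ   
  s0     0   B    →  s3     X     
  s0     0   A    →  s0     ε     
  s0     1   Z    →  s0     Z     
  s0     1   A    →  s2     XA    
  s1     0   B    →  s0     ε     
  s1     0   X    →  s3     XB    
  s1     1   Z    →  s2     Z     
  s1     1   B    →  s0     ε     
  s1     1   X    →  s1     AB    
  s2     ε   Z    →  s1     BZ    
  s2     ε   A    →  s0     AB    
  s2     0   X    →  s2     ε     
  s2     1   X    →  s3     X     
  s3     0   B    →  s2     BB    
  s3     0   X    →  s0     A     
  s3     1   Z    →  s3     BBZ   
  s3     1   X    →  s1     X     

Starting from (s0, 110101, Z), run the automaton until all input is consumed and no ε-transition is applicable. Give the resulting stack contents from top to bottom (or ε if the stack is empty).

XABBAZ

(s0, 110101, Z)
  read 1, top Z: go to s0, push Z → (s0, 10101, Z)
  read 1, top Z: go to s0, push Z → (s0, 0101, Z)
  read 0, top Z: go to s2, push AAZ → (s2, 101, AAZ)
  ε-move, top A: go to s0, push AB → (s0, 101, ABAZ)
  read 1, top A: go to s2, push XA → (s2, 01, XABAZ)
  read 0, top X: go to s2, push ε → (s2, 1, ABAZ)
  ε-move, top A: go to s0, push AB → (s0, 1, ABBAZ)
  read 1, top A: go to s2, push XA → (s2, ε, XABBAZ)
All input consumed in state s2 with stack XABBAZ.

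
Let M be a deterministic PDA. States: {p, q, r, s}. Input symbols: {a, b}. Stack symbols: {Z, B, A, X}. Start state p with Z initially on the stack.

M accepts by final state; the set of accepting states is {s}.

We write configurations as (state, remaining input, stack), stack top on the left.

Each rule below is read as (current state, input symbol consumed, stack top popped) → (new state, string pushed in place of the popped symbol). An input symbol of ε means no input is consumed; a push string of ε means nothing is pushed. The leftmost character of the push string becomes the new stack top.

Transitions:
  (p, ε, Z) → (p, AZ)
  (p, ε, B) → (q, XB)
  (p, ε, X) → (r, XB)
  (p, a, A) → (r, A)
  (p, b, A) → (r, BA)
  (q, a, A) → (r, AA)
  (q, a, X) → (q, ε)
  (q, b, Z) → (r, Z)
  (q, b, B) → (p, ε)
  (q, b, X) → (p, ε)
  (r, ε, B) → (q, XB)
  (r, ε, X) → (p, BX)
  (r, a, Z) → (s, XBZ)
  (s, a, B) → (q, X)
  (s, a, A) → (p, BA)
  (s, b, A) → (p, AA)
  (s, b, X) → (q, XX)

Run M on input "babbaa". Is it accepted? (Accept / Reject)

Reject

(p, babbaa, Z) ⊢ (p, babbaa, AZ) ⊢ (r, abbaa, BAZ) ⊢ (q, abbaa, XBAZ) ⊢ (q, bbaa, BAZ) ⊢ (p, baa, AZ) ⊢ (r, aa, BAZ) ⊢ (q, aa, XBAZ) ⊢ (q, a, BAZ)
No transition applies at (q, a, BAZ); input not fully consumed.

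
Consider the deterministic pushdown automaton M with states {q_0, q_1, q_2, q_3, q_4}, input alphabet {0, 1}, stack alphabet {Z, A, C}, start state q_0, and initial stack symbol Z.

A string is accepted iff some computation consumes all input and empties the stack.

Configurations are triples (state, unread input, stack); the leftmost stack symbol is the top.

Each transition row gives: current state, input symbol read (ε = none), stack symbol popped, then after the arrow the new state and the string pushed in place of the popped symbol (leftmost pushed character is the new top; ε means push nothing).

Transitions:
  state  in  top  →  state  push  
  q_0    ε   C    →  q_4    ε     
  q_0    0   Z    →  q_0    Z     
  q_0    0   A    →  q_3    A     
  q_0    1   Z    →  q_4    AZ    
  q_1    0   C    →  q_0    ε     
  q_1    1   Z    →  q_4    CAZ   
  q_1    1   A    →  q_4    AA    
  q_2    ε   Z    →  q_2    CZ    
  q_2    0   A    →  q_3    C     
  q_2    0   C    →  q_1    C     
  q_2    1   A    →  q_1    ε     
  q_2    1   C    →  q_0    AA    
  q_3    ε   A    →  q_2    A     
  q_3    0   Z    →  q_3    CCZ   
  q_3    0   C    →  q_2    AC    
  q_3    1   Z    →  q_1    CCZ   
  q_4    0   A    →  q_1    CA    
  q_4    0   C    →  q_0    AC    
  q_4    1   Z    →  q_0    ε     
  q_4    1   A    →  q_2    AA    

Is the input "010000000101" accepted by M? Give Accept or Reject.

Accept

(q_0, 010000000101, Z)
  read 0, top Z: go to q_0, push Z → (q_0, 10000000101, Z)
  read 1, top Z: go to q_4, push AZ → (q_4, 0000000101, AZ)
  read 0, top A: go to q_1, push CA → (q_1, 000000101, CAZ)
  read 0, top C: go to q_0, push ε → (q_0, 00000101, AZ)
  read 0, top A: go to q_3, push A → (q_3, 0000101, AZ)
  ε-move, top A: go to q_2, push A → (q_2, 0000101, AZ)
  read 0, top A: go to q_3, push C → (q_3, 000101, CZ)
  read 0, top C: go to q_2, push AC → (q_2, 00101, ACZ)
  read 0, top A: go to q_3, push C → (q_3, 0101, CCZ)
  read 0, top C: go to q_2, push AC → (q_2, 101, ACCZ)
  read 1, top A: go to q_1, push ε → (q_1, 01, CCZ)
  read 0, top C: go to q_0, push ε → (q_0, 1, CZ)
  ε-move, top C: go to q_4, push ε → (q_4, 1, Z)
  read 1, top Z: go to q_0, push ε → (q_0, ε, ε)
All input consumed and the stack is empty.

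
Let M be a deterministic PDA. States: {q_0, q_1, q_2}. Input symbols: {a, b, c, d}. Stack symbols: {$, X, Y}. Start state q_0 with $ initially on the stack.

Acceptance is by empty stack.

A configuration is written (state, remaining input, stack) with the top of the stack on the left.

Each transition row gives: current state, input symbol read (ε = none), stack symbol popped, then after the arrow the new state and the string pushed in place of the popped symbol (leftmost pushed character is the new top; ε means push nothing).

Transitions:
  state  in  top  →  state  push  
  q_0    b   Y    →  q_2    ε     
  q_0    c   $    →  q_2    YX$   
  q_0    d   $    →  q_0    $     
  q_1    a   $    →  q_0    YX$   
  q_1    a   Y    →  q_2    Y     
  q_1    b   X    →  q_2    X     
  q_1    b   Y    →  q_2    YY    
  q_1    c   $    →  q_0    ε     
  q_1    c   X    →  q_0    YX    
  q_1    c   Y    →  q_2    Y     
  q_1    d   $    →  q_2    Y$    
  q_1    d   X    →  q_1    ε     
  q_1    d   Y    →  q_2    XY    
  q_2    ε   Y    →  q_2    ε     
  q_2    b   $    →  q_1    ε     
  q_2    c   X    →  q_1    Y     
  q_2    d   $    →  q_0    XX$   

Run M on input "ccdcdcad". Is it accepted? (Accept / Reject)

Reject

(q_0, ccdcdcad, $)
  read c, top $: go to q_2, push YX$ → (q_2, cdcdcad, YX$)
  ε-move, top Y: go to q_2, push ε → (q_2, cdcdcad, X$)
  read c, top X: go to q_1, push Y → (q_1, dcdcad, Y$)
  read d, top Y: go to q_2, push XY → (q_2, cdcad, XY$)
  read c, top X: go to q_1, push Y → (q_1, dcad, YY$)
  read d, top Y: go to q_2, push XY → (q_2, cad, XYY$)
  read c, top X: go to q_1, push Y → (q_1, ad, YYY$)
  read a, top Y: go to q_2, push Y → (q_2, d, YYY$)
  ε-move, top Y: go to q_2, push ε → (q_2, d, YY$)
  ε-move, top Y: go to q_2, push ε → (q_2, d, Y$)
  ε-move, top Y: go to q_2, push ε → (q_2, d, $)
  read d, top $: go to q_0, push XX$ → (q_0, ε, XX$)
All input consumed; stack is XX$, not empty, and no further ε-move applies.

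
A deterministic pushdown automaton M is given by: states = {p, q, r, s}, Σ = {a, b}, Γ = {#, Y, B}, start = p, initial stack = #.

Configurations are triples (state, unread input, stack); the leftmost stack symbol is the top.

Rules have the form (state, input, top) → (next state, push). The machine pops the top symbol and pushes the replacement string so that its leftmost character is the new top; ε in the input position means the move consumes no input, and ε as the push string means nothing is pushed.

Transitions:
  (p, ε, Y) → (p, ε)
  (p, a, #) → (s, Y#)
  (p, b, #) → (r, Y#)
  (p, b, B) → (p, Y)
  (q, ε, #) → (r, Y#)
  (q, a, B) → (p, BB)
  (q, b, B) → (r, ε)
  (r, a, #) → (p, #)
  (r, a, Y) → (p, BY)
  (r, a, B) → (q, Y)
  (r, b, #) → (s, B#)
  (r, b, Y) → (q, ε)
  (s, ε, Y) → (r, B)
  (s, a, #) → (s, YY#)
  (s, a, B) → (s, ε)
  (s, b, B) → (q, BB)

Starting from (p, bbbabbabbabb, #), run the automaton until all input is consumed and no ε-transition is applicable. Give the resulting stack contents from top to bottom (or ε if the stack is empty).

(p, bbbabbabbabb, #) ⊢ (r, bbabbabbabb, Y#) ⊢ (q, babbabbabb, #) ⊢ (r, babbabbabb, Y#) ⊢ (q, abbabbabb, #) ⊢ (r, abbabbabb, Y#) ⊢ (p, bbabbabb, BY#) ⊢ (p, babbabb, YY#) ⊢ (p, babbabb, Y#) ⊢ (p, babbabb, #) ⊢ (r, abbabb, Y#) ⊢ (p, bbabb, BY#) ⊢ (p, babb, YY#) ⊢ (p, babb, Y#) ⊢ (p, babb, #) ⊢ (r, abb, Y#) ⊢ (p, bb, BY#) ⊢ (p, b, YY#) ⊢ (p, b, Y#) ⊢ (p, b, #) ⊢ (r, ε, Y#)
All input consumed in state r with stack Y#.

Y#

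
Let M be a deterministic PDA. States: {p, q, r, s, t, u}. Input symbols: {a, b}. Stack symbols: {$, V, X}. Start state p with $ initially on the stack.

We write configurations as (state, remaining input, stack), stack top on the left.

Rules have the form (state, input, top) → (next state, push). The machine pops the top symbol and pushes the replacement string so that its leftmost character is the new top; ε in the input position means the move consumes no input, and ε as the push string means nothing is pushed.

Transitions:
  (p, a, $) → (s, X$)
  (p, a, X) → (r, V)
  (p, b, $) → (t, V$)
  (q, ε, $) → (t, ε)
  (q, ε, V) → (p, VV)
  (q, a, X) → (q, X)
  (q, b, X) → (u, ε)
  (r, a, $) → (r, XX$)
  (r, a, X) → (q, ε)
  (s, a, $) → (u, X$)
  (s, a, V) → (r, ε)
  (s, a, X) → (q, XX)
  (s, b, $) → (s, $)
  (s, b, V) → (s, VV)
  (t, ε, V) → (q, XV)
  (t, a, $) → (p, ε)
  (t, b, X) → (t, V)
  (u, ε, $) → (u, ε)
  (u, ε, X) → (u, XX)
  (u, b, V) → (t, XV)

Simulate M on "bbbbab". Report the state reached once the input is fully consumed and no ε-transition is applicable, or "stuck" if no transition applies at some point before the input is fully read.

(p, bbbbab, $) ⊢ (t, bbbab, V$) ⊢ (q, bbbab, XV$) ⊢ (u, bbab, V$) ⊢ (t, bab, XV$) ⊢ (t, ab, VV$) ⊢ (q, ab, XVV$) ⊢ (q, b, XVV$) ⊢ (u, ε, VV$)
All input consumed; M is in state u.

u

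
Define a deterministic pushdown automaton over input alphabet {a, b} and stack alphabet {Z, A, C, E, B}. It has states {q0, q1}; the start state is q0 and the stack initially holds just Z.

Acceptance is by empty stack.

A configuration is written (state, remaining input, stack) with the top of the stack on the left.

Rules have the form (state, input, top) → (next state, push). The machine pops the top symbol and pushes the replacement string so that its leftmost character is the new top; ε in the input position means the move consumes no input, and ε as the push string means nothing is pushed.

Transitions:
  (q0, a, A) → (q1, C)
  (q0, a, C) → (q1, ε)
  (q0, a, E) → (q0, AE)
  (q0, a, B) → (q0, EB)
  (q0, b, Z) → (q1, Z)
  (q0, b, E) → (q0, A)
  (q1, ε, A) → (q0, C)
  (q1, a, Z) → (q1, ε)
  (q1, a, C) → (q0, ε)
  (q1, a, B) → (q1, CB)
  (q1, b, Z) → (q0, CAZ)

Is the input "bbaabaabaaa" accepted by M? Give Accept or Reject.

(q0, bbaabaabaaa, Z) ⊢ (q1, baabaabaaa, Z) ⊢ (q0, aabaabaaa, CAZ) ⊢ (q1, abaabaaa, AZ) ⊢ (q0, abaabaaa, CZ) ⊢ (q1, baabaaa, Z) ⊢ (q0, aabaaa, CAZ) ⊢ (q1, abaaa, AZ) ⊢ (q0, abaaa, CZ) ⊢ (q1, baaa, Z) ⊢ (q0, aaa, CAZ) ⊢ (q1, aa, AZ) ⊢ (q0, aa, CZ) ⊢ (q1, a, Z) ⊢ (q1, ε, ε)
All input consumed and the stack is empty.

Accept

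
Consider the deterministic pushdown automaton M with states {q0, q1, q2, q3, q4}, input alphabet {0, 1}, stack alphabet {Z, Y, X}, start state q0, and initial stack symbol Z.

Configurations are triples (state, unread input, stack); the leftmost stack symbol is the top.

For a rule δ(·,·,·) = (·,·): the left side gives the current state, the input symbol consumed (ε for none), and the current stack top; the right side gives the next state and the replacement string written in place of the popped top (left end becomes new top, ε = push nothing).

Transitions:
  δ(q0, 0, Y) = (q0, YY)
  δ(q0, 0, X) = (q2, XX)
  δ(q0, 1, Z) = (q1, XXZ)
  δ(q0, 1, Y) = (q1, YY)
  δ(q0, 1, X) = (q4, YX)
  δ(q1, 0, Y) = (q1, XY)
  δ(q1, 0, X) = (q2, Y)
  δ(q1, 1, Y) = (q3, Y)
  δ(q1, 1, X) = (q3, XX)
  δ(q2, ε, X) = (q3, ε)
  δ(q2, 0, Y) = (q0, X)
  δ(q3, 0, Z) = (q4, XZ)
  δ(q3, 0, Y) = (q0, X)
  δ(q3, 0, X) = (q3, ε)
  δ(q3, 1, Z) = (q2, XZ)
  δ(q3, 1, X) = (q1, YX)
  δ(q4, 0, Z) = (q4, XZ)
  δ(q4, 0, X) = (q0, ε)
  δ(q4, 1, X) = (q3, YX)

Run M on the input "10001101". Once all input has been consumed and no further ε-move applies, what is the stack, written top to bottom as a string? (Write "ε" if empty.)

YXXXZ

(q0, 10001101, Z)
  read 1, top Z: go to q1, push XXZ → (q1, 0001101, XXZ)
  read 0, top X: go to q2, push Y → (q2, 001101, YXZ)
  read 0, top Y: go to q0, push X → (q0, 01101, XXZ)
  read 0, top X: go to q2, push XX → (q2, 1101, XXXZ)
  ε-move, top X: go to q3, push ε → (q3, 1101, XXZ)
  read 1, top X: go to q1, push YX → (q1, 101, YXXZ)
  read 1, top Y: go to q3, push Y → (q3, 01, YXXZ)
  read 0, top Y: go to q0, push X → (q0, 1, XXXZ)
  read 1, top X: go to q4, push YX → (q4, ε, YXXXZ)
All input consumed in state q4 with stack YXXXZ.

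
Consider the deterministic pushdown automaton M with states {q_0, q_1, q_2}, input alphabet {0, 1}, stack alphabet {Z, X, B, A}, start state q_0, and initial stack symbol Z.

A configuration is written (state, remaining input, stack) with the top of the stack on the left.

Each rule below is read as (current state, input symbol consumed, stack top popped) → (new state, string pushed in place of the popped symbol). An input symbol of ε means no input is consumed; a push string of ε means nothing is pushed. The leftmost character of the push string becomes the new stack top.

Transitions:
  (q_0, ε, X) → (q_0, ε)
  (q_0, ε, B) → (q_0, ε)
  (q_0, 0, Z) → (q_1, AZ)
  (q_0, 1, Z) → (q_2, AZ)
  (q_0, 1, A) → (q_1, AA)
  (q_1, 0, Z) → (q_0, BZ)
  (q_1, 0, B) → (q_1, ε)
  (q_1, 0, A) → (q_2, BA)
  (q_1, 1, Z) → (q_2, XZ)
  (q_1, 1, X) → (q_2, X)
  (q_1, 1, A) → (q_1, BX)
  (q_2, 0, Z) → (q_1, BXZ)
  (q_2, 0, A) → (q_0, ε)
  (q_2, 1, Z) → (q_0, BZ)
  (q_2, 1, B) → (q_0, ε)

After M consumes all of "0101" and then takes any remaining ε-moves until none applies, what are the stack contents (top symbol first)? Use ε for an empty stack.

XZ

(q_0, 0101, Z)
  read 0, top Z: go to q_1, push AZ → (q_1, 101, AZ)
  read 1, top A: go to q_1, push BX → (q_1, 01, BXZ)
  read 0, top B: go to q_1, push ε → (q_1, 1, XZ)
  read 1, top X: go to q_2, push X → (q_2, ε, XZ)
All input consumed in state q_2 with stack XZ.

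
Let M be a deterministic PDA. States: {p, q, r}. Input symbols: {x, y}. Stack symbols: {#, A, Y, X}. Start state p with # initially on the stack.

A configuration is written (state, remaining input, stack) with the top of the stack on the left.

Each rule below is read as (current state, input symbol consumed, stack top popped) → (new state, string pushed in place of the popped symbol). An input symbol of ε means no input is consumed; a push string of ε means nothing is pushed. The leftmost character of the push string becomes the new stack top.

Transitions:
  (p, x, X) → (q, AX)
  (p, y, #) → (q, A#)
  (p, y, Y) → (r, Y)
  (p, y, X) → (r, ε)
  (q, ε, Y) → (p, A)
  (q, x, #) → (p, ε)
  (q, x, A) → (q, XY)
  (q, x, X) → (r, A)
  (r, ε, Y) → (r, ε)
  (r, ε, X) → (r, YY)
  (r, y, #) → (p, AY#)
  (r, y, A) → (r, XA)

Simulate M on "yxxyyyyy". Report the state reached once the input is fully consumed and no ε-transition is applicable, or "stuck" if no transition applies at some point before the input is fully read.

r

(p, yxxyyyyy, #)
  read y, top #: go to q, push A# → (q, xxyyyyy, A#)
  read x, top A: go to q, push XY → (q, xyyyyy, XY#)
  read x, top X: go to r, push A → (r, yyyyy, AY#)
  read y, top A: go to r, push XA → (r, yyyy, XAY#)
  ε-move, top X: go to r, push YY → (r, yyyy, YYAY#)
  ε-move, top Y: go to r, push ε → (r, yyyy, YAY#)
  ε-move, top Y: go to r, push ε → (r, yyyy, AY#)
  read y, top A: go to r, push XA → (r, yyy, XAY#)
  ε-move, top X: go to r, push YY → (r, yyy, YYAY#)
  ε-move, top Y: go to r, push ε → (r, yyy, YAY#)
  ε-move, top Y: go to r, push ε → (r, yyy, AY#)
  read y, top A: go to r, push XA → (r, yy, XAY#)
  ε-move, top X: go to r, push YY → (r, yy, YYAY#)
  ε-move, top Y: go to r, push ε → (r, yy, YAY#)
  ε-move, top Y: go to r, push ε → (r, yy, AY#)
  read y, top A: go to r, push XA → (r, y, XAY#)
  ε-move, top X: go to r, push YY → (r, y, YYAY#)
  ε-move, top Y: go to r, push ε → (r, y, YAY#)
  ε-move, top Y: go to r, push ε → (r, y, AY#)
  read y, top A: go to r, push XA → (r, ε, XAY#)
  ε-move, top X: go to r, push YY → (r, ε, YYAY#)
  ε-move, top Y: go to r, push ε → (r, ε, YAY#)
  ε-move, top Y: go to r, push ε → (r, ε, AY#)
All input consumed; M is in state r.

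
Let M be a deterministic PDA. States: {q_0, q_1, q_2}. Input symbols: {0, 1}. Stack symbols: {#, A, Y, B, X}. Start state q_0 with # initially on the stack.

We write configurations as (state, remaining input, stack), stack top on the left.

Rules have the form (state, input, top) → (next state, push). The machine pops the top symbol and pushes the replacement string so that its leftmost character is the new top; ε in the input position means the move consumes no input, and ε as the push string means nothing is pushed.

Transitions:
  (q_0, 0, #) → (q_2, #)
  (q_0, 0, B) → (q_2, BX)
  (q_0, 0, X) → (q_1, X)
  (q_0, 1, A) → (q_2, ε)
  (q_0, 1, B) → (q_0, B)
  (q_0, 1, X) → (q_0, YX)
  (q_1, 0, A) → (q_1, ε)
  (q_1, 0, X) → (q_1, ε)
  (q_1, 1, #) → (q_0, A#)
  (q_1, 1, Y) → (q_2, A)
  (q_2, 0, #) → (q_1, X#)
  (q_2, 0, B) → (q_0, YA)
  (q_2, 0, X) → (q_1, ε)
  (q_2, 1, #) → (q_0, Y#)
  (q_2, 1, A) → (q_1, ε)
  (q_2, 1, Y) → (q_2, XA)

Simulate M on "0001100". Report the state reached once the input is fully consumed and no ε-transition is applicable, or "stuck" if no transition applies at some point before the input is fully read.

(q_0, 0001100, #)
  read 0, top #: go to q_2, push # → (q_2, 001100, #)
  read 0, top #: go to q_1, push X# → (q_1, 01100, X#)
  read 0, top X: go to q_1, push ε → (q_1, 1100, #)
  read 1, top #: go to q_0, push A# → (q_0, 100, A#)
  read 1, top A: go to q_2, push ε → (q_2, 00, #)
  read 0, top #: go to q_1, push X# → (q_1, 0, X#)
  read 0, top X: go to q_1, push ε → (q_1, ε, #)
All input consumed; M is in state q_1.

q_1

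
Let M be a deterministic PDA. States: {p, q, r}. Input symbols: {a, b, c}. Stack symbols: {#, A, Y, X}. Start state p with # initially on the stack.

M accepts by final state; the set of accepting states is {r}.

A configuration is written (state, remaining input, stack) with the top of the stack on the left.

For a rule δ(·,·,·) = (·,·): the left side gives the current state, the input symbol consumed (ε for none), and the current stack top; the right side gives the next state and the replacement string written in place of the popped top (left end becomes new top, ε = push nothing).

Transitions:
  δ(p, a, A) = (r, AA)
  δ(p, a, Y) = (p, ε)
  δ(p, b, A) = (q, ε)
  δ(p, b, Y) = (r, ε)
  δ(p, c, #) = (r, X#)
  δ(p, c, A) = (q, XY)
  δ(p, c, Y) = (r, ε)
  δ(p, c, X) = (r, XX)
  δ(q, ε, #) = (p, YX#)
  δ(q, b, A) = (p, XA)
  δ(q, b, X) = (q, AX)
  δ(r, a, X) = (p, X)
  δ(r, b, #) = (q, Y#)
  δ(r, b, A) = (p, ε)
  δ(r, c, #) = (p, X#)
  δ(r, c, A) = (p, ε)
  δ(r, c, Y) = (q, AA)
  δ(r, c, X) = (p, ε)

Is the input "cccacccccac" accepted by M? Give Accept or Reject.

Accept

(p, cccacccccac, #) ⊢ (r, ccacccccac, X#) ⊢ (p, cacccccac, #) ⊢ (r, acccccac, X#) ⊢ (p, cccccac, X#) ⊢ (r, ccccac, XX#) ⊢ (p, cccac, X#) ⊢ (r, ccac, XX#) ⊢ (p, cac, X#) ⊢ (r, ac, XX#) ⊢ (p, c, XX#) ⊢ (r, ε, XXX#)
All input consumed; state r ∈ F.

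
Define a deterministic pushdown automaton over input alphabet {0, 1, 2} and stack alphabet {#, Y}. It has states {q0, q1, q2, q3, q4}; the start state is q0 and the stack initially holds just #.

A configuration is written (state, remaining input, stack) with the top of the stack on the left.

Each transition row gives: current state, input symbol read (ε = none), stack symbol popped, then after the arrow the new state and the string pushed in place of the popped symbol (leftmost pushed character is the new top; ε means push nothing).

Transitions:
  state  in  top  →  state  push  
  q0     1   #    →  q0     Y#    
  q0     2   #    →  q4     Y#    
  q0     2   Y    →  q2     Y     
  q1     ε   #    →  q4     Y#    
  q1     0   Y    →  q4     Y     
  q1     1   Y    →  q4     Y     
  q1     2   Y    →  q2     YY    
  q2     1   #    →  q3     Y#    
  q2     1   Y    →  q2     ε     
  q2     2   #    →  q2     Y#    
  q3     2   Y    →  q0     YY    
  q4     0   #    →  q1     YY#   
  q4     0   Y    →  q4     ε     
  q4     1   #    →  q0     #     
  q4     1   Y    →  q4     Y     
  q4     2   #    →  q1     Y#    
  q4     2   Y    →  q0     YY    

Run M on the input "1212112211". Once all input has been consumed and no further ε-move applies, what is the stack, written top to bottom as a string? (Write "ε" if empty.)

#

(q0, 1212112211, #) ⊢ (q0, 212112211, Y#) ⊢ (q2, 12112211, Y#) ⊢ (q2, 2112211, #) ⊢ (q2, 112211, Y#) ⊢ (q2, 12211, #) ⊢ (q3, 2211, Y#) ⊢ (q0, 211, YY#) ⊢ (q2, 11, YY#) ⊢ (q2, 1, Y#) ⊢ (q2, ε, #)
All input consumed in state q2 with stack #.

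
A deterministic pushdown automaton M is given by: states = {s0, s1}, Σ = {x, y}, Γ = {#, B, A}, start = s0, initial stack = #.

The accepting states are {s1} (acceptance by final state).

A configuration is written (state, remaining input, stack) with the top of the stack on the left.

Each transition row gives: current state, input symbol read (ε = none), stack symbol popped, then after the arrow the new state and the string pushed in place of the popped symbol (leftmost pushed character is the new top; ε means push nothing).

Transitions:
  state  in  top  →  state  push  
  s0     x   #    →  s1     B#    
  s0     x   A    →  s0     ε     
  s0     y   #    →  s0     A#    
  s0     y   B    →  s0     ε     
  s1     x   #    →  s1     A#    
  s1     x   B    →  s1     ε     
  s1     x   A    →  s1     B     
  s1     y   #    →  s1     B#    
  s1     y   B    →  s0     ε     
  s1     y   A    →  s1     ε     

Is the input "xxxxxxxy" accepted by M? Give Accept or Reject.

(s0, xxxxxxxy, #)
  read x, top #: go to s1, push B# → (s1, xxxxxxy, B#)
  read x, top B: go to s1, push ε → (s1, xxxxxy, #)
  read x, top #: go to s1, push A# → (s1, xxxxy, A#)
  read x, top A: go to s1, push B → (s1, xxxy, B#)
  read x, top B: go to s1, push ε → (s1, xxy, #)
  read x, top #: go to s1, push A# → (s1, xy, A#)
  read x, top A: go to s1, push B → (s1, y, B#)
  read y, top B: go to s0, push ε → (s0, ε, #)
All input consumed; state s0 ∉ F and no further ε-move applies.

Reject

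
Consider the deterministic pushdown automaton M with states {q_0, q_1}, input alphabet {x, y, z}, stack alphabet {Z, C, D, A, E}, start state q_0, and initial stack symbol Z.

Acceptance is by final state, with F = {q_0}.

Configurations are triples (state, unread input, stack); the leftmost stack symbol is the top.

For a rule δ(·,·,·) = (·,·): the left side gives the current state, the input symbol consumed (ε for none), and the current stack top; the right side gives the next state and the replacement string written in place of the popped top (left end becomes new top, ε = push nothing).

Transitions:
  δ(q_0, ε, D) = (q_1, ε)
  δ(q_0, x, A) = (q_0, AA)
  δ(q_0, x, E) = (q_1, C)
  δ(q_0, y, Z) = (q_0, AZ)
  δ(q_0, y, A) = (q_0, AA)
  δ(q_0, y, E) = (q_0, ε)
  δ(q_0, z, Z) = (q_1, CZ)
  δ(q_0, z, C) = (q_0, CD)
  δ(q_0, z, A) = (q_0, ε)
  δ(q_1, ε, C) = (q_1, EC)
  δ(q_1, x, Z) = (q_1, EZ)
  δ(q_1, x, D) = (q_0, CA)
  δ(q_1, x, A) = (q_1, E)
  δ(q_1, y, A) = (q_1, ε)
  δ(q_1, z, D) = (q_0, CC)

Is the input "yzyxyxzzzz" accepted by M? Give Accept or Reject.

Accept

(q_0, yzyxyxzzzz, Z)
  read y, top Z: go to q_0, push AZ → (q_0, zyxyxzzzz, AZ)
  read z, top A: go to q_0, push ε → (q_0, yxyxzzzz, Z)
  read y, top Z: go to q_0, push AZ → (q_0, xyxzzzz, AZ)
  read x, top A: go to q_0, push AA → (q_0, yxzzzz, AAZ)
  read y, top A: go to q_0, push AA → (q_0, xzzzz, AAAZ)
  read x, top A: go to q_0, push AA → (q_0, zzzz, AAAAZ)
  read z, top A: go to q_0, push ε → (q_0, zzz, AAAZ)
  read z, top A: go to q_0, push ε → (q_0, zz, AAZ)
  read z, top A: go to q_0, push ε → (q_0, z, AZ)
  read z, top A: go to q_0, push ε → (q_0, ε, Z)
All input consumed; state q_0 ∈ F.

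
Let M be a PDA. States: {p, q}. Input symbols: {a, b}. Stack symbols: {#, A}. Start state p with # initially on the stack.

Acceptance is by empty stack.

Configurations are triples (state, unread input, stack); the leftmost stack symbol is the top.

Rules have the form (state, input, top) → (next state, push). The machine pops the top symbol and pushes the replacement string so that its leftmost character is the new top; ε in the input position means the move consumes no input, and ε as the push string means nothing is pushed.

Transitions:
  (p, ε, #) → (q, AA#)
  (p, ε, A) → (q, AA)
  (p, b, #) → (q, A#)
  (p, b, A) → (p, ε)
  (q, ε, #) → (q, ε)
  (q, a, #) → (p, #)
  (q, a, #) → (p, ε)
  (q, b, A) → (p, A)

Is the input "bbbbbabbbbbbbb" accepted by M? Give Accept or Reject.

No computation consumes all input and empties the stack.

Reject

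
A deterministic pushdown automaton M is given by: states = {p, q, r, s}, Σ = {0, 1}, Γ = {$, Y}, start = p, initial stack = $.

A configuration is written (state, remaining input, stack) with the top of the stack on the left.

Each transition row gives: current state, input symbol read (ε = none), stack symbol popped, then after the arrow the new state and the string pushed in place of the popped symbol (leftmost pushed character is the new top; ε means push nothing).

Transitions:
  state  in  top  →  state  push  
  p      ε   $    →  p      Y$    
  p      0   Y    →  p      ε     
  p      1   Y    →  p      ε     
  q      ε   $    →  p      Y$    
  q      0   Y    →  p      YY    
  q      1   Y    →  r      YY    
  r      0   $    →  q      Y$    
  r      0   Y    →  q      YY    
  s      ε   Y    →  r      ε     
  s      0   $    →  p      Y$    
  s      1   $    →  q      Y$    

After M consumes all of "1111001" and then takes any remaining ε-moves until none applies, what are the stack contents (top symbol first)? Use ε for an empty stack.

(p, 1111001, $)
  ε-move, top $: go to p, push Y$ → (p, 1111001, Y$)
  read 1, top Y: go to p, push ε → (p, 111001, $)
  ε-move, top $: go to p, push Y$ → (p, 111001, Y$)
  read 1, top Y: go to p, push ε → (p, 11001, $)
  ε-move, top $: go to p, push Y$ → (p, 11001, Y$)
  read 1, top Y: go to p, push ε → (p, 1001, $)
  ε-move, top $: go to p, push Y$ → (p, 1001, Y$)
  read 1, top Y: go to p, push ε → (p, 001, $)
  ε-move, top $: go to p, push Y$ → (p, 001, Y$)
  read 0, top Y: go to p, push ε → (p, 01, $)
  ε-move, top $: go to p, push Y$ → (p, 01, Y$)
  read 0, top Y: go to p, push ε → (p, 1, $)
  ε-move, top $: go to p, push Y$ → (p, 1, Y$)
  read 1, top Y: go to p, push ε → (p, ε, $)
  ε-move, top $: go to p, push Y$ → (p, ε, Y$)
All input consumed in state p with stack Y$.

Y$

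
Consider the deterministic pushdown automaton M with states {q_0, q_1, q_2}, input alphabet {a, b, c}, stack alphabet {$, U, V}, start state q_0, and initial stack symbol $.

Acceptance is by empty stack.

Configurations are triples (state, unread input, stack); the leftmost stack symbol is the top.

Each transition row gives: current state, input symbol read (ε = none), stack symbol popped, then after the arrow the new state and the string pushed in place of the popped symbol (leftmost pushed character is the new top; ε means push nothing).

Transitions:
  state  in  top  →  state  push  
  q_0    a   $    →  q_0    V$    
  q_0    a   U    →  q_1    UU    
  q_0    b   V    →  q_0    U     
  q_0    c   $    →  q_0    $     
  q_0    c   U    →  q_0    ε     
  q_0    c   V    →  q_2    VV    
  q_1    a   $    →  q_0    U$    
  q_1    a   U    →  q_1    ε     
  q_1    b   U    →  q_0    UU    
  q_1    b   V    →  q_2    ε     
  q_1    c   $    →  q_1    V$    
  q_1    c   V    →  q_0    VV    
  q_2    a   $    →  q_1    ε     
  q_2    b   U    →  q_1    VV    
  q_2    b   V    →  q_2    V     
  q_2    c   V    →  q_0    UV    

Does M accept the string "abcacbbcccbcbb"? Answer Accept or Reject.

(q_0, abcacbbcccbcbb, $)
  read a, top $: go to q_0, push V$ → (q_0, bcacbbcccbcbb, V$)
  read b, top V: go to q_0, push U → (q_0, cacbbcccbcbb, U$)
  read c, top U: go to q_0, push ε → (q_0, acbbcccbcbb, $)
  read a, top $: go to q_0, push V$ → (q_0, cbbcccbcbb, V$)
  read c, top V: go to q_2, push VV → (q_2, bbcccbcbb, VV$)
  read b, top V: go to q_2, push V → (q_2, bcccbcbb, VV$)
  read b, top V: go to q_2, push V → (q_2, cccbcbb, VV$)
  read c, top V: go to q_0, push UV → (q_0, ccbcbb, UVV$)
  read c, top U: go to q_0, push ε → (q_0, cbcbb, VV$)
  read c, top V: go to q_2, push VV → (q_2, bcbb, VVV$)
  read b, top V: go to q_2, push V → (q_2, cbb, VVV$)
  read c, top V: go to q_0, push UV → (q_0, bb, UVVV$)
No transition applies at (q_0, bb, UVVV$); input not fully consumed.

Reject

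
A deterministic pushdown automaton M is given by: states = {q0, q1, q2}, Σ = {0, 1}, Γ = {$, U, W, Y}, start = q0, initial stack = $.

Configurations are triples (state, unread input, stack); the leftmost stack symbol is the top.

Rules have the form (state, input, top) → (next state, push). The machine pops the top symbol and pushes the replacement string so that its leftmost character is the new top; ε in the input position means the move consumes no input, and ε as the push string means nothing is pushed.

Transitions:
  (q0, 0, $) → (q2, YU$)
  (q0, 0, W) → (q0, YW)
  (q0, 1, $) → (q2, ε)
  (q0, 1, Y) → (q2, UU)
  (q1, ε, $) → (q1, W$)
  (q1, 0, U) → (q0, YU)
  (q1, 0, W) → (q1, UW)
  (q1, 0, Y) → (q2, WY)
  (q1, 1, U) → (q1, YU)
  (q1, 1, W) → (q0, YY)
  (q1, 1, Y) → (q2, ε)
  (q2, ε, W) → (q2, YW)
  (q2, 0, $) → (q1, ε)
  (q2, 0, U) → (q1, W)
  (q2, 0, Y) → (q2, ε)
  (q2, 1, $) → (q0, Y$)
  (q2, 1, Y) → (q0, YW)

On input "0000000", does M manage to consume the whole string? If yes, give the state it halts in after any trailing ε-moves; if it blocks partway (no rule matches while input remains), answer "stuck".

stuck

(q0, 0000000, $)
  read 0, top $: go to q2, push YU$ → (q2, 000000, YU$)
  read 0, top Y: go to q2, push ε → (q2, 00000, U$)
  read 0, top U: go to q1, push W → (q1, 0000, W$)
  read 0, top W: go to q1, push UW → (q1, 000, UW$)
  read 0, top U: go to q0, push YU → (q0, 00, YUW$)
No transition for (q0, 0, top Y); M blocks with input 00 remaining.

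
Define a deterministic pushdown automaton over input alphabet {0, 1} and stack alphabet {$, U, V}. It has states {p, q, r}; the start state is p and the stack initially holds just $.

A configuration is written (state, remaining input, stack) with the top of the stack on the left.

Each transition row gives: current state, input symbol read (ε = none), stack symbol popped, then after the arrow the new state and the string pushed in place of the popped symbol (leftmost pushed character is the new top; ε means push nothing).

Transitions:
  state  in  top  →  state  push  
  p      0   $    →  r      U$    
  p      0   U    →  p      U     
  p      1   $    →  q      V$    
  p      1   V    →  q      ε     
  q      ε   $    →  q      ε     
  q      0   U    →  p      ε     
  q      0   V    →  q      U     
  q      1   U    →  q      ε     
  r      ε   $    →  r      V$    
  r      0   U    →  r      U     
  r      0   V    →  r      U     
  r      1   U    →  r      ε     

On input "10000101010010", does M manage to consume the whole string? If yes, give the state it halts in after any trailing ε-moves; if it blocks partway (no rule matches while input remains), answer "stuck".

r

(p, 10000101010010, $) ⊢ (q, 0000101010010, V$) ⊢ (q, 000101010010, U$) ⊢ (p, 00101010010, $) ⊢ (r, 0101010010, U$) ⊢ (r, 101010010, U$) ⊢ (r, 01010010, $) ⊢ (r, 01010010, V$) ⊢ (r, 1010010, U$) ⊢ (r, 010010, $) ⊢ (r, 010010, V$) ⊢ (r, 10010, U$) ⊢ (r, 0010, $) ⊢ (r, 0010, V$) ⊢ (r, 010, U$) ⊢ (r, 10, U$) ⊢ (r, 0, $) ⊢ (r, 0, V$) ⊢ (r, ε, U$)
All input consumed; M is in state r.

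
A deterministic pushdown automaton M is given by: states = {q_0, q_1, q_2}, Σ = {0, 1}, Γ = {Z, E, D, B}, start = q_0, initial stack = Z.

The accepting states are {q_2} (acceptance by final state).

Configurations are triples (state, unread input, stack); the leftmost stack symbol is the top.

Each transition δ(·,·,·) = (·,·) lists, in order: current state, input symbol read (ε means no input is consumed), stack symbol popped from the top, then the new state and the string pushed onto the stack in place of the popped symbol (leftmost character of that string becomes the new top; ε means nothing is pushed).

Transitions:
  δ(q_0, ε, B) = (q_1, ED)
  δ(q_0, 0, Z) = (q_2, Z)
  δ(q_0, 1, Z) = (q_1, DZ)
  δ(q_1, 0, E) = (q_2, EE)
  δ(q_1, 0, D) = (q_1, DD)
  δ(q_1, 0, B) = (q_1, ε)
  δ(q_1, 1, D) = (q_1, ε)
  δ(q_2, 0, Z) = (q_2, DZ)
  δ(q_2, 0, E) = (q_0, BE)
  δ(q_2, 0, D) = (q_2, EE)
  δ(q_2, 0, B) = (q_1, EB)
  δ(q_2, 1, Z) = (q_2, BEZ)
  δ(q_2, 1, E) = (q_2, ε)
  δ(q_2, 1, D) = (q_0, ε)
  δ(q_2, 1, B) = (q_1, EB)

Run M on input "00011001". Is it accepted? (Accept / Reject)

Accept

(q_0, 00011001, Z)
  read 0, top Z: go to q_2, push Z → (q_2, 0011001, Z)
  read 0, top Z: go to q_2, push DZ → (q_2, 011001, DZ)
  read 0, top D: go to q_2, push EE → (q_2, 11001, EEZ)
  read 1, top E: go to q_2, push ε → (q_2, 1001, EZ)
  read 1, top E: go to q_2, push ε → (q_2, 001, Z)
  read 0, top Z: go to q_2, push DZ → (q_2, 01, DZ)
  read 0, top D: go to q_2, push EE → (q_2, 1, EEZ)
  read 1, top E: go to q_2, push ε → (q_2, ε, EZ)
All input consumed; state q_2 ∈ F.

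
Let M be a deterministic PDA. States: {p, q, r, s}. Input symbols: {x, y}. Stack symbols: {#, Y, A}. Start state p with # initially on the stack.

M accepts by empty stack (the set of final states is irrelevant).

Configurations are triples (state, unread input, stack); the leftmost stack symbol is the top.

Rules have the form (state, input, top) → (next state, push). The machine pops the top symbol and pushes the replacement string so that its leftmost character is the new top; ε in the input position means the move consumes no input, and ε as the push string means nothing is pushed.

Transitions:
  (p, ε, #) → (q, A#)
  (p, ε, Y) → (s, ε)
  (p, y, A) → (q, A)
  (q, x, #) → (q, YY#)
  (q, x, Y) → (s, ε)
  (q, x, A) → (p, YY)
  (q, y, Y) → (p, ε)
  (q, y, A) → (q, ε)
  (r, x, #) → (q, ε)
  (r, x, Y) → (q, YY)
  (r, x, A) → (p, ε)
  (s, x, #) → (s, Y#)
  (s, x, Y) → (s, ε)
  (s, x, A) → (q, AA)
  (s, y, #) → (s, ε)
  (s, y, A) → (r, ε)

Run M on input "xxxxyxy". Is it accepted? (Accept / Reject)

Reject

(p, xxxxyxy, #)
  ε-move, top #: go to q, push A# → (q, xxxxyxy, A#)
  read x, top A: go to p, push YY → (p, xxxyxy, YY#)
  ε-move, top Y: go to s, push ε → (s, xxxyxy, Y#)
  read x, top Y: go to s, push ε → (s, xxyxy, #)
  read x, top #: go to s, push Y# → (s, xyxy, Y#)
  read x, top Y: go to s, push ε → (s, yxy, #)
  read y, top #: go to s, push ε → (s, xy, ε)
No transition applies at (s, xy, ε); input not fully consumed.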